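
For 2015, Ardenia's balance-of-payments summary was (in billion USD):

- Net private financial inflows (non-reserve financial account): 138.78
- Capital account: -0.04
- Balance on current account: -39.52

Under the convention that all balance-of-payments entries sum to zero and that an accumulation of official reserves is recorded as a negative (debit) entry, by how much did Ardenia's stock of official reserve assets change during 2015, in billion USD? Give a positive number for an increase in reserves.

Official reserve transactions balance = -((-39.52) + (-0.04) + 138.78) = -99.22
An accumulation of reserves is recorded as a debit (negative entry), so the change in the stock of reserves is the negative of that balance.
Change in official reserves = -(-99.22) = 99.22

99.22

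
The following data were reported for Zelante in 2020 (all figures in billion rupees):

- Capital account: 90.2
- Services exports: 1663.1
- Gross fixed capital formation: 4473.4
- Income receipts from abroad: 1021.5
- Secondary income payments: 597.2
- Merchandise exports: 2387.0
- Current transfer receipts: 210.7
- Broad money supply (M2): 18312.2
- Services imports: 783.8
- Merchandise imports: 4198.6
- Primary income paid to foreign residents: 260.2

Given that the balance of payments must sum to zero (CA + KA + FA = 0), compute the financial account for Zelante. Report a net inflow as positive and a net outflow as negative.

467.3

Goods balance = 2387.0 - 4198.6 = -1811.6
Services balance = 1663.1 - 783.8 = 879.3
Trade balance (goods + services) = -1811.6 + 879.3 = -932.3
Net primary income = 1021.5 - 260.2 = 761.3
Net secondary income = 210.7 - 597.2 = -386.5
Current account = -932.3 + 761.3 + (-386.5) = -557.5
Financial account = -(-557.5 + 90.2) = 467.3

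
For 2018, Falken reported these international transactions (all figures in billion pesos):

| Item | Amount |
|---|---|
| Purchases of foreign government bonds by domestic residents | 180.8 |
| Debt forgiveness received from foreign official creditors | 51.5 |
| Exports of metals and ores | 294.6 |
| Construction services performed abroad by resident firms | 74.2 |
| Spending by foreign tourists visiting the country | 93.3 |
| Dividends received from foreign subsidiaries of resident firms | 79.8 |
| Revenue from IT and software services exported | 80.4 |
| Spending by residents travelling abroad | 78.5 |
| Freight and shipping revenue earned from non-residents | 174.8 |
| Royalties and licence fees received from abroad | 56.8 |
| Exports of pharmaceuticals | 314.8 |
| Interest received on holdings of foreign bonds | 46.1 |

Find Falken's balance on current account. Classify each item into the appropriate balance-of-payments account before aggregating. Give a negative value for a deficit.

1136.3

Goods: 314.8 + 294.6 = 609.4
Services: 80.4 + 174.8 + 74.2 + 56.8 - 78.5 + 93.3 = 401.0
Primary income: 46.1 + 79.8 = 125.9
Current account = 609.4 + 401.0 + 125.9 = 1136.3
(Excluded from the current account — financial account: purchases of foreign government bonds by domestic residents 180.8; capital account: debt forgiveness received from foreign official creditors 51.5.)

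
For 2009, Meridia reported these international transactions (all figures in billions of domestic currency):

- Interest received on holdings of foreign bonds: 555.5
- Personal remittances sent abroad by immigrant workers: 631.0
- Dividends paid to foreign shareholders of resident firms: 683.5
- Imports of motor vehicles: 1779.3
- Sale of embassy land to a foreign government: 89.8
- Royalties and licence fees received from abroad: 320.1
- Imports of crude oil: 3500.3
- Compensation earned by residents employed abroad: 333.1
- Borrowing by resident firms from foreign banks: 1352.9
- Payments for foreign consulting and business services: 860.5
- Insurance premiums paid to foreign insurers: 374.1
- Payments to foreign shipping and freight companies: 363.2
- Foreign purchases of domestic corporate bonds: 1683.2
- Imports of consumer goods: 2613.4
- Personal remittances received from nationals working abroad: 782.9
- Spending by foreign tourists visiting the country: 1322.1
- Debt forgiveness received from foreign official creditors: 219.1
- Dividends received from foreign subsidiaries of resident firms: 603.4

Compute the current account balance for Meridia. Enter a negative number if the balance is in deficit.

-6888.2

Goods: -3500.3 - 2613.4 - 1779.3 = -7893.0
Services: 1322.1 - 374.1 - 860.5 - 363.2 + 320.1 = 44.4
Primary income: 603.4 + 333.1 - 683.5 + 555.5 = 808.5
Secondary income: 782.9 - 631.0 = 151.9
Current account = (-7893.0) + 44.4 + 808.5 + 151.9 = -6888.2
(Excluded from the current account — capital account: sale of embassy land to a foreign government 89.8, debt forgiveness received from foreign official creditors 219.1; financial account: borrowing by resident firms from foreign banks 1352.9, foreign purchases of domestic corporate bonds 1683.2.)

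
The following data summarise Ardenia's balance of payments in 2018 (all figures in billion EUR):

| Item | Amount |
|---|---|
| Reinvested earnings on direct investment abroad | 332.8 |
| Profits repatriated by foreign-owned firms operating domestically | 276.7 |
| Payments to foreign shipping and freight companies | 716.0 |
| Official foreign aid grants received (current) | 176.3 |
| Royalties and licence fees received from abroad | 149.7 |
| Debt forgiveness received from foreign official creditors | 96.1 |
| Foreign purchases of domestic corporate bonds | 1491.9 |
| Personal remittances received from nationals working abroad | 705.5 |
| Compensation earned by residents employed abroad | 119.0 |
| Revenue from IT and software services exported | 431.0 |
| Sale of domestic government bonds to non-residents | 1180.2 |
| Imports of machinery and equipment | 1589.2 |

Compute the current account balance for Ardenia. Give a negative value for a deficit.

Goods: -1589.2
Services: 431.0 + 149.7 - 716.0 = -135.3
Primary income: 119.0 + 332.8 - 276.7 = 175.1
Secondary income: 705.5 + 176.3 = 881.8
Current account = (-1589.2) + (-135.3) + 175.1 + 881.8 = -667.6
(Excluded from the current account — capital account: debt forgiveness received from foreign official creditors 96.1; financial account: foreign purchases of domestic corporate bonds 1491.9, sale of domestic government bonds to non-residents 1180.2.)

-667.6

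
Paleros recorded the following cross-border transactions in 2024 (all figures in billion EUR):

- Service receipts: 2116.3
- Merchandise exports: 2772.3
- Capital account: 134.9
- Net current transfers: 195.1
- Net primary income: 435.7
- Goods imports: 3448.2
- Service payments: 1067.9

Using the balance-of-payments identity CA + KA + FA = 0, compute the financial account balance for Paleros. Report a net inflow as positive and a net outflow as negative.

-1138.2

Goods balance = 2772.3 - 3448.2 = -675.9
Services balance = 2116.3 - 1067.9 = 1048.4
Trade balance (goods + services) = -675.9 + 1048.4 = 372.5
Net primary income = 435.7
Net secondary income = 195.1
Current account = 372.5 + 435.7 + 195.1 = 1003.3
Financial account = -(1003.3 + 134.9) = -1138.2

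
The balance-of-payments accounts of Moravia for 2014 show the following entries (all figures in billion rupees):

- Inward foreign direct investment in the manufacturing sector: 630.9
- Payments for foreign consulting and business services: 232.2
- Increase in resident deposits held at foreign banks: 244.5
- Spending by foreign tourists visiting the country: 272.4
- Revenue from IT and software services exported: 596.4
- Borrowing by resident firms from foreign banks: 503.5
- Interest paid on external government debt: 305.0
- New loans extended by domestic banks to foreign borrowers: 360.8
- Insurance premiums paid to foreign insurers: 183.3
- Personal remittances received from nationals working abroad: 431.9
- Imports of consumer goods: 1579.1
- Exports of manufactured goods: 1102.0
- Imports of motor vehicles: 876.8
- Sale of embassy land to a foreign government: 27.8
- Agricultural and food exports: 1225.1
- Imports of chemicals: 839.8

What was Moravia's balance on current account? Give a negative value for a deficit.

-388.4

Goods: -1579.1 - 876.8 + 1225.1 - 839.8 + 1102.0 = -968.6
Services: 272.4 - 232.2 - 183.3 + 596.4 = 453.3
Primary income: -305.0
Secondary income: 431.9
Current account = (-968.6) + 453.3 + (-305.0) + 431.9 = -388.4
(Excluded from the current account — financial account: inward foreign direct investment in the manufacturing sector 630.9, increase in resident deposits held at foreign banks 244.5, borrowing by resident firms from foreign banks 503.5, new loans extended by domestic banks to foreign borrowers 360.8; capital account: sale of embassy land to a foreign government 27.8.)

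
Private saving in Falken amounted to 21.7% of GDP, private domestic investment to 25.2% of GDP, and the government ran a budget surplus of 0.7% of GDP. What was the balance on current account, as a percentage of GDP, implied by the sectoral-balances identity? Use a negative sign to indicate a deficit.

By the sectoral-balances identity, CA = (S_private - I) + (T - G).
Private balance = 21.7 - 25.2 = -3.5
Government balance (T - G) = 0.7
CA = -3.5 + 0.7 = -2.8

-2.8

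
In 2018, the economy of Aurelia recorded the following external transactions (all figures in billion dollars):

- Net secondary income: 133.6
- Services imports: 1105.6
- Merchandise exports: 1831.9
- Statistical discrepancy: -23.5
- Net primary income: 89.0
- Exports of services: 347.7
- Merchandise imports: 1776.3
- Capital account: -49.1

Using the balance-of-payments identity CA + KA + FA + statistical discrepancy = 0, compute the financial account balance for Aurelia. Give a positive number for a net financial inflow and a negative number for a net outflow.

552.3

Goods balance = 1831.9 - 1776.3 = 55.6
Services balance = 347.7 - 1105.6 = -757.9
Trade balance (goods + services) = 55.6 + (-757.9) = -702.3
Net primary income = 89.0
Net secondary income = 133.6
Current account = -702.3 + 89.0 + 133.6 = -479.7
Financial account = -(-479.7 + (-49.1) + (-23.5)) = 552.3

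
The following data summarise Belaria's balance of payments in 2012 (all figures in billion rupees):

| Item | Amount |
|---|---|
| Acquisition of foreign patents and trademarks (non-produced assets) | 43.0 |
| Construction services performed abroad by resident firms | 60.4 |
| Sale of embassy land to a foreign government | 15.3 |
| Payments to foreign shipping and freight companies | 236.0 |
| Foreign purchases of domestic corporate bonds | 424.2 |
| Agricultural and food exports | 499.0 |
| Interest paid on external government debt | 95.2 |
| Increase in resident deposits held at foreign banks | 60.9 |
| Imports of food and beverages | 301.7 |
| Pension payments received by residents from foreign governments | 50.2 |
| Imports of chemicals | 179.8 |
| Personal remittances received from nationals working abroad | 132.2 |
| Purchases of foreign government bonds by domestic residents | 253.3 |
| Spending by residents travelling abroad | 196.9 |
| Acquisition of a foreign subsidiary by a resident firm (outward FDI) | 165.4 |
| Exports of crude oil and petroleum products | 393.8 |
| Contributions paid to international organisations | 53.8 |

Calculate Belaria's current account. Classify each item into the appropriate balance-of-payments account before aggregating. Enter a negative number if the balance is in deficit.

Goods: -179.8 - 301.7 + 499.0 + 393.8 = 411.3
Services: 60.4 - 196.9 - 236.0 = -372.5
Primary income: -95.2
Secondary income: 132.2 + 50.2 - 53.8 = 128.6
Current account = 411.3 + (-372.5) + (-95.2) + 128.6 = 72.2
(Excluded from the current account — capital account: acquisition of foreign patents and trademarks (non-produced assets) 43.0, sale of embassy land to a foreign government 15.3; financial account: foreign purchases of domestic corporate bonds 424.2, increase in resident deposits held at foreign banks 60.9, purchases of foreign government bonds by domestic residents 253.3, acquisition of a foreign subsidiary by a resident firm (outward FDI) 165.4.)

72.2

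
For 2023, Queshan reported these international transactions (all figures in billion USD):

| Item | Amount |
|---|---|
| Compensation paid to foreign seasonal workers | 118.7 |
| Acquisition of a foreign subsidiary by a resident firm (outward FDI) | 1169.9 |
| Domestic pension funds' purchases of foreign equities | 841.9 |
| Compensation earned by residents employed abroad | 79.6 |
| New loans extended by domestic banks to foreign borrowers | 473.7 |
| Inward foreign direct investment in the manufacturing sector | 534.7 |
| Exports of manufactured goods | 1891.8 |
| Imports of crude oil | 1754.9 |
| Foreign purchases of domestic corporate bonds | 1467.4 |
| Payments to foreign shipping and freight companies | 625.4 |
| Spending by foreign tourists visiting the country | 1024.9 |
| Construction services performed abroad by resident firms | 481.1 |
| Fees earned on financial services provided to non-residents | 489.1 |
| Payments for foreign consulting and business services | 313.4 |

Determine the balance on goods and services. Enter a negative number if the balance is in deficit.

1193.2

Goods: 1891.8 - 1754.9 = 136.9
Services: -625.4 + 489.1 - 313.4 + 1024.9 + 481.1 = 1056.3
Trade balance = 136.9 + 1056.3 = 1193.2
(Excluded from the trade balance — primary income: compensation paid to foreign seasonal workers 118.7, compensation earned by residents employed abroad 79.6; financial account: acquisition of a foreign subsidiary by a resident firm (outward FDI) 1169.9, domestic pension funds' purchases of foreign equities 841.9, new loans extended by domestic banks to foreign borrowers 473.7, inward foreign direct investment in the manufacturing sector 534.7, foreign purchases of domestic corporate bonds 1467.4.)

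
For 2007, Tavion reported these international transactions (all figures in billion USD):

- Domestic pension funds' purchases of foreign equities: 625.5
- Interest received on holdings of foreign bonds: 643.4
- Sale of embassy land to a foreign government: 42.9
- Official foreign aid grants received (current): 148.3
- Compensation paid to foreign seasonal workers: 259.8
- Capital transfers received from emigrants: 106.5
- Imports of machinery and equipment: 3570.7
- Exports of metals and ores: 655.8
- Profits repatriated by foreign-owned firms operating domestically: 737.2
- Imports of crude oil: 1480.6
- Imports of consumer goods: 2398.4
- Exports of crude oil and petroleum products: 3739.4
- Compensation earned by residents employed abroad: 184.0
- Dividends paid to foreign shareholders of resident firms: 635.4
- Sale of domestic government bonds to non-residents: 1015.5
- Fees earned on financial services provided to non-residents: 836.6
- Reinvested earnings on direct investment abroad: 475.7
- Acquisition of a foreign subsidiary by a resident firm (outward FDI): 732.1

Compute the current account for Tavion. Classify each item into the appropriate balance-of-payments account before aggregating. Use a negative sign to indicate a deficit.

Goods: -3570.7 - 1480.6 - 2398.4 + 3739.4 + 655.8 = -3054.5
Services: 836.6
Primary income: -635.4 + 643.4 - 259.8 + 184.0 + 475.7 - 737.2 = -329.3
Secondary income: 148.3
Current account = (-3054.5) + 836.6 + (-329.3) + 148.3 = -2398.9
(Excluded from the current account — financial account: domestic pension funds' purchases of foreign equities 625.5, sale of domestic government bonds to non-residents 1015.5, acquisition of a foreign subsidiary by a resident firm (outward FDI) 732.1; capital account: sale of embassy land to a foreign government 42.9, capital transfers received from emigrants 106.5.)

-2398.9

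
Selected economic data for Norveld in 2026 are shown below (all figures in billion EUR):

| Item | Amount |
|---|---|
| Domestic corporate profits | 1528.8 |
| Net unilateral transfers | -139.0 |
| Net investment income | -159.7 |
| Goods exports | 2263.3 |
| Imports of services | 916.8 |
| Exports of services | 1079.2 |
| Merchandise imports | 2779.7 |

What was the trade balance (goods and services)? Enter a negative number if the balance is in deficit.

Goods balance = 2263.3 - 2779.7 = -516.4
Services balance = 1079.2 - 916.8 = 162.4
Trade balance (goods + services) = -516.4 + 162.4 = -354.0

-354.0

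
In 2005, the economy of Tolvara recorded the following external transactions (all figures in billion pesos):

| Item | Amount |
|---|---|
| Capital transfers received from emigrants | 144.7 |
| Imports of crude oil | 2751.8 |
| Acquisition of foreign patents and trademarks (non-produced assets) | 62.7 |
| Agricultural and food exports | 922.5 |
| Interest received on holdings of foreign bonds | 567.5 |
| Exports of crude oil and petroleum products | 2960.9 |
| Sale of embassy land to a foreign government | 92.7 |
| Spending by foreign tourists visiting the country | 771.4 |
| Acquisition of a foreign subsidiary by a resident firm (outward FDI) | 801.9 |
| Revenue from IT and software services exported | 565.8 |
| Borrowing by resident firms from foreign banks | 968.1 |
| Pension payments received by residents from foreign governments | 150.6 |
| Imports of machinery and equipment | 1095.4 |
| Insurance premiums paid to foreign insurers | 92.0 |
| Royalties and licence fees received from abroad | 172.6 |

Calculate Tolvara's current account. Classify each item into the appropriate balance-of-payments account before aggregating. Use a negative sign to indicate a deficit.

Goods: -2751.8 + 922.5 + 2960.9 - 1095.4 = 36.2
Services: -92.0 + 771.4 + 172.6 + 565.8 = 1417.8
Primary income: 567.5
Secondary income: 150.6
Current account = 36.2 + 1417.8 + 567.5 + 150.6 = 2172.1
(Excluded from the current account — capital account: capital transfers received from emigrants 144.7, acquisition of foreign patents and trademarks (non-produced assets) 62.7, sale of embassy land to a foreign government 92.7; financial account: acquisition of a foreign subsidiary by a resident firm (outward FDI) 801.9, borrowing by resident firms from foreign banks 968.1.)

2172.1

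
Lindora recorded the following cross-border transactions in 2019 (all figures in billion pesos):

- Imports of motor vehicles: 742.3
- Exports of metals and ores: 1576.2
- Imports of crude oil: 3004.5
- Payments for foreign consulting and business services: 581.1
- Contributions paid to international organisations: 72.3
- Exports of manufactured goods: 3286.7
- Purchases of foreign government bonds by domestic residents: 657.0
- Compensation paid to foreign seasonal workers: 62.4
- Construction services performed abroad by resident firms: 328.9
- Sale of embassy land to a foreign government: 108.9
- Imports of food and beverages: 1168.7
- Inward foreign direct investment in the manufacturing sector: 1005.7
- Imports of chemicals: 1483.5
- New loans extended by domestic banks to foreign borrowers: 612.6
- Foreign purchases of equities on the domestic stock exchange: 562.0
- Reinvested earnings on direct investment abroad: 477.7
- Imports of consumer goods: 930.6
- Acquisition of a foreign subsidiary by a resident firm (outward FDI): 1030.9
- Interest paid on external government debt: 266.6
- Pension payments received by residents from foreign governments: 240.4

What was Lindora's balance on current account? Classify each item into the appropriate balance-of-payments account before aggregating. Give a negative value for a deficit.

-2402.1

Goods: 1576.2 - 1168.7 - 742.3 - 930.6 - 1483.5 + 3286.7 - 3004.5 = -2466.7
Services: 328.9 - 581.1 = -252.2
Primary income: 477.7 - 266.6 - 62.4 = 148.7
Secondary income: 240.4 - 72.3 = 168.1
Current account = (-2466.7) + (-252.2) + 148.7 + 168.1 = -2402.1
(Excluded from the current account — financial account: purchases of foreign government bonds by domestic residents 657.0, inward foreign direct investment in the manufacturing sector 1005.7, new loans extended by domestic banks to foreign borrowers 612.6, foreign purchases of equities on the domestic stock exchange 562.0, acquisition of a foreign subsidiary by a resident firm (outward FDI) 1030.9; capital account: sale of embassy land to a foreign government 108.9.)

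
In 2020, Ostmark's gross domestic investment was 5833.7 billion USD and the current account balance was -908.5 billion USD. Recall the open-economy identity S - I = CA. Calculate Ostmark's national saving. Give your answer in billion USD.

S - I = CA (net lending to the rest of the world).
S = I + CA = 5833.7 + (-908.5) = 4925.2

4925.2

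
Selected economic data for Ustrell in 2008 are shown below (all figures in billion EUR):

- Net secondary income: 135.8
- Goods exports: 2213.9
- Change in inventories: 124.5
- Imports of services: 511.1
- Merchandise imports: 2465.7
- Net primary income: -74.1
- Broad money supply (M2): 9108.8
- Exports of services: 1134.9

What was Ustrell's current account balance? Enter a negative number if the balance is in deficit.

Goods balance = 2213.9 - 2465.7 = -251.8
Services balance = 1134.9 - 511.1 = 623.8
Trade balance (goods + services) = -251.8 + 623.8 = 372.0
Net primary income = -74.1
Net secondary income = 135.8
Current account = 372.0 + (-74.1) + 135.8 = 433.7

433.7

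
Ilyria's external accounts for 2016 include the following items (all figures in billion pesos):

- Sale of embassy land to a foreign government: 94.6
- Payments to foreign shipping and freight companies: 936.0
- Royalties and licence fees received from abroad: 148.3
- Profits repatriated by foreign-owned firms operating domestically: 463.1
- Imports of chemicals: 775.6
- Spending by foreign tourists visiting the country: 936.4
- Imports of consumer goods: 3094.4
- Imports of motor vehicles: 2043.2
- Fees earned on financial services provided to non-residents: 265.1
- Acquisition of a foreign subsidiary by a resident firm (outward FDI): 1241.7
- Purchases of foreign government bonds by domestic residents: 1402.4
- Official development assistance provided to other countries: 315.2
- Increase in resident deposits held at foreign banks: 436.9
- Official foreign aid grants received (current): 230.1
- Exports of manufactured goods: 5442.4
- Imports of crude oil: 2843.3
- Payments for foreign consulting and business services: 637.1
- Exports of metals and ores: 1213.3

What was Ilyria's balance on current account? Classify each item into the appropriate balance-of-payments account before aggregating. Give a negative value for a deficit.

Goods: 1213.3 - 2843.3 - 2043.2 + 5442.4 - 3094.4 - 775.6 = -2100.8
Services: -637.1 + 148.3 + 265.1 + 936.4 - 936.0 = -223.3
Primary income: -463.1
Secondary income: -315.2 + 230.1 = -85.1
Current account = (-2100.8) + (-223.3) + (-463.1) + (-85.1) = -2872.3
(Excluded from the current account — capital account: sale of embassy land to a foreign government 94.6; financial account: acquisition of a foreign subsidiary by a resident firm (outward FDI) 1241.7, purchases of foreign government bonds by domestic residents 1402.4, increase in resident deposits held at foreign banks 436.9.)

-2872.3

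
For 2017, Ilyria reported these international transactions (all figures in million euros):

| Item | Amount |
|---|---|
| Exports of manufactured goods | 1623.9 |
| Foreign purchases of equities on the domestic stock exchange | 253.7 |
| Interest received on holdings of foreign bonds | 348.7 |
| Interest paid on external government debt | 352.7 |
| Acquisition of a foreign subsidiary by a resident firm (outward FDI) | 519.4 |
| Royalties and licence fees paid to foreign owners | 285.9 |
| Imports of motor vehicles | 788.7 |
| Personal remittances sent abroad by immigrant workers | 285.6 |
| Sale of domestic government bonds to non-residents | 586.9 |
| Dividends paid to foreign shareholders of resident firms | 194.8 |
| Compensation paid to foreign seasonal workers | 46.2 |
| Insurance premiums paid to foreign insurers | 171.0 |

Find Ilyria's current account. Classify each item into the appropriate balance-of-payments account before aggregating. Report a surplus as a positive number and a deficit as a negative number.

Goods: 1623.9 - 788.7 = 835.2
Services: -285.9 - 171.0 = -456.9
Primary income: -194.8 + 348.7 - 46.2 - 352.7 = -245.0
Secondary income: -285.6
Current account = 835.2 + (-456.9) + (-245.0) + (-285.6) = -152.3
(Excluded from the current account — financial account: foreign purchases of equities on the domestic stock exchange 253.7, acquisition of a foreign subsidiary by a resident firm (outward FDI) 519.4, sale of domestic government bonds to non-residents 586.9.)

-152.3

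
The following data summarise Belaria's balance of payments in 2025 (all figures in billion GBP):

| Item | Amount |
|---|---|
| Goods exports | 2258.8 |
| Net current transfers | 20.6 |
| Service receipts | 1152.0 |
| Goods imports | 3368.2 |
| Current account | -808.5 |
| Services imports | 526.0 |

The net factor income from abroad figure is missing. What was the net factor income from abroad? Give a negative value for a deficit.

Current account = goods balance + services balance + net primary income + net secondary income
Sum of the known components = -462.8
Net factor income from abroad = CA - (known components) = -808.5 - (-462.8) = -345.7

-345.7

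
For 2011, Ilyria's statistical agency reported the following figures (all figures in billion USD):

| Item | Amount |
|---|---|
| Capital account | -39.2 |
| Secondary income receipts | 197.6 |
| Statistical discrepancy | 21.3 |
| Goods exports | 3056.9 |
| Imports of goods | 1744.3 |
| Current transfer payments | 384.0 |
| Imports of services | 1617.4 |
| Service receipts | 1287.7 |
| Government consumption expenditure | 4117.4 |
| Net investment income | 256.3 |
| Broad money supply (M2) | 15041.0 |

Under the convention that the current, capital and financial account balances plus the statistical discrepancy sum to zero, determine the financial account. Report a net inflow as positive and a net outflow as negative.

-1034.9

Goods balance = 3056.9 - 1744.3 = 1312.6
Services balance = 1287.7 - 1617.4 = -329.7
Trade balance (goods + services) = 1312.6 + (-329.7) = 982.9
Net primary income = 256.3
Net secondary income = 197.6 - 384.0 = -186.4
Current account = 982.9 + 256.3 + (-186.4) = 1052.8
Financial account = -(1052.8 + (-39.2) + 21.3) = -1034.9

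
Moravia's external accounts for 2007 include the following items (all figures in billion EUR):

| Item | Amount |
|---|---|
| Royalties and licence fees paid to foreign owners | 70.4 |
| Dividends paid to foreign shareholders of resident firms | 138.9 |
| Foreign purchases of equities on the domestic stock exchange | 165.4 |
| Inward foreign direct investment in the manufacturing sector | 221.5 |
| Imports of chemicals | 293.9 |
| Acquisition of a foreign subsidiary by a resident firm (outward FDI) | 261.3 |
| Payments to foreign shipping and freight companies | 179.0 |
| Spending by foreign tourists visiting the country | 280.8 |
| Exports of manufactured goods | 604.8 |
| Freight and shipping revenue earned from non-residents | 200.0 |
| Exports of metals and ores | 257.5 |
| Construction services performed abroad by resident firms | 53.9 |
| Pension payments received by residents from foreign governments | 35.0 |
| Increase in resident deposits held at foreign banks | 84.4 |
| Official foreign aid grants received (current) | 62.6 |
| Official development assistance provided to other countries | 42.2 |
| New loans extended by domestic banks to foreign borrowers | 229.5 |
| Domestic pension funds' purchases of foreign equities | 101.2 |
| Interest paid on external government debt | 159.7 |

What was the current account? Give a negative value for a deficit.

Goods: 257.5 + 604.8 - 293.9 = 568.4
Services: 280.8 + 200.0 - 70.4 - 179.0 + 53.9 = 285.3
Primary income: -159.7 - 138.9 = -298.6
Secondary income: 62.6 - 42.2 + 35.0 = 55.4
Current account = 568.4 + 285.3 + (-298.6) + 55.4 = 610.5
(Excluded from the current account — financial account: foreign purchases of equities on the domestic stock exchange 165.4, inward foreign direct investment in the manufacturing sector 221.5, acquisition of a foreign subsidiary by a resident firm (outward FDI) 261.3, increase in resident deposits held at foreign banks 84.4, new loans extended by domestic banks to foreign borrowers 229.5, domestic pension funds' purchases of foreign equities 101.2.)

610.5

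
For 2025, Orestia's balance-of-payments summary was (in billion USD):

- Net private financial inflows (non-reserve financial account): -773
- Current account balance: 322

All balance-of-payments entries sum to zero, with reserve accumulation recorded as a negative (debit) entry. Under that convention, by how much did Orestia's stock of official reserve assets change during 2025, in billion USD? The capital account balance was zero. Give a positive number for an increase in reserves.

-451

Official reserve transactions balance = -(322 + (-773)) = 451
An accumulation of reserves is recorded as a debit (negative entry), so the change in the stock of reserves is the negative of that balance.
Change in official reserves = -(451) = -451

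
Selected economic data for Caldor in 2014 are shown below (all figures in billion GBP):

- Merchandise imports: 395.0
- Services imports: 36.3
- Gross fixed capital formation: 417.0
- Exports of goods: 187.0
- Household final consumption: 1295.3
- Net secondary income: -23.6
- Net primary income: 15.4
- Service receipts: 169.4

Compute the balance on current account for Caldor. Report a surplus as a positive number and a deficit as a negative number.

-83.1

Goods balance = 187.0 - 395.0 = -208.0
Services balance = 169.4 - 36.3 = 133.1
Trade balance (goods + services) = -208.0 + 133.1 = -74.9
Net primary income = 15.4
Net secondary income = -23.6
Current account = -74.9 + 15.4 + (-23.6) = -83.1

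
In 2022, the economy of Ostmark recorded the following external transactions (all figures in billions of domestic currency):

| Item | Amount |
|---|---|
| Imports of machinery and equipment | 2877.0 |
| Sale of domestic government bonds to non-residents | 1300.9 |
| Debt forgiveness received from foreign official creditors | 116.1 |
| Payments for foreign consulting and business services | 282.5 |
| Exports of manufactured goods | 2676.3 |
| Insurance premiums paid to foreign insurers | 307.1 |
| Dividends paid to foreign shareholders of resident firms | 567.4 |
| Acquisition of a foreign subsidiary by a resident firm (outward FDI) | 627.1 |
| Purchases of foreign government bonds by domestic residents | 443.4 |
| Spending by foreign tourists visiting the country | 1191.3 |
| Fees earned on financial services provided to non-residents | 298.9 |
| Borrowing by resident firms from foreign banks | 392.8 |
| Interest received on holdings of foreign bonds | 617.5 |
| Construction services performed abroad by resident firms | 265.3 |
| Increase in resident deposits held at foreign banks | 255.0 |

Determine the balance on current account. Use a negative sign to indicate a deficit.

1015.3

Goods: 2676.3 - 2877.0 = -200.7
Services: 1191.3 + 265.3 - 307.1 - 282.5 + 298.9 = 1165.9
Primary income: -567.4 + 617.5 = 50.1
Current account = (-200.7) + 1165.9 + 50.1 = 1015.3
(Excluded from the current account — financial account: sale of domestic government bonds to non-residents 1300.9, acquisition of a foreign subsidiary by a resident firm (outward FDI) 627.1, purchases of foreign government bonds by domestic residents 443.4, borrowing by resident firms from foreign banks 392.8, increase in resident deposits held at foreign banks 255.0; capital account: debt forgiveness received from foreign official creditors 116.1.)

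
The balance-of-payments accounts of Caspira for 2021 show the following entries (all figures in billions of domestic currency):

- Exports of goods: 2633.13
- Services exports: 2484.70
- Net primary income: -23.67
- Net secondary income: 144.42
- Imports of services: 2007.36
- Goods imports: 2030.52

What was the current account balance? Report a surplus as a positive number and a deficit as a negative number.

1200.70

Goods balance = 2633.13 - 2030.52 = 602.61
Services balance = 2484.70 - 2007.36 = 477.34
Trade balance (goods + services) = 602.61 + 477.34 = 1079.95
Net primary income = -23.67
Net secondary income = 144.42
Current account = 1079.95 + (-23.67) + 144.42 = 1200.70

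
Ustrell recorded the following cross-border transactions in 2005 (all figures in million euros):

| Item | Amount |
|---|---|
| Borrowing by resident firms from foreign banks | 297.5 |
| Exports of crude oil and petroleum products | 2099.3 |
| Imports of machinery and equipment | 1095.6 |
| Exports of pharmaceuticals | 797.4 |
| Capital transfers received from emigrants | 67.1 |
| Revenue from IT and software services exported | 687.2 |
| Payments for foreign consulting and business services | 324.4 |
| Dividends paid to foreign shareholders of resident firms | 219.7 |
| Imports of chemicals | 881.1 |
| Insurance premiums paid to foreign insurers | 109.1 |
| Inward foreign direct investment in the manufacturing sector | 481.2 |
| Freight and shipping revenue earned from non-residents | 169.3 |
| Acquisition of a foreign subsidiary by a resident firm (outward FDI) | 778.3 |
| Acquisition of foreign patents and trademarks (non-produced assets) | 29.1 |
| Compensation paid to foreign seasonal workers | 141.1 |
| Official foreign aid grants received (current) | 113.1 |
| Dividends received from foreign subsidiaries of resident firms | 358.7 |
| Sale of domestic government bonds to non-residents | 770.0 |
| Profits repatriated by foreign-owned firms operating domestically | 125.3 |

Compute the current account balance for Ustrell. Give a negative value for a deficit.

1328.7

Goods: 797.4 - 1095.6 + 2099.3 - 881.1 = 920.0
Services: 169.3 - 324.4 - 109.1 + 687.2 = 423.0
Primary income: -141.1 - 219.7 - 125.3 + 358.7 = -127.4
Secondary income: 113.1
Current account = 920.0 + 423.0 + (-127.4) + 113.1 = 1328.7
(Excluded from the current account — financial account: borrowing by resident firms from foreign banks 297.5, inward foreign direct investment in the manufacturing sector 481.2, acquisition of a foreign subsidiary by a resident firm (outward FDI) 778.3, sale of domestic government bonds to non-residents 770.0; capital account: capital transfers received from emigrants 67.1, acquisition of foreign patents and trademarks (non-produced assets) 29.1.)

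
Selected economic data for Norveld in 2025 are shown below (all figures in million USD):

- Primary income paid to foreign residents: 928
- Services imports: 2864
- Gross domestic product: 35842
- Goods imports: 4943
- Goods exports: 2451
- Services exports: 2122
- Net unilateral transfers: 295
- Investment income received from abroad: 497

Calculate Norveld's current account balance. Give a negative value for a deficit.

-3370

Goods balance = 2451 - 4943 = -2492
Services balance = 2122 - 2864 = -742
Trade balance (goods + services) = -2492 + (-742) = -3234
Net primary income = 497 - 928 = -431
Net secondary income = 295
Current account = -3234 + (-431) + 295 = -3370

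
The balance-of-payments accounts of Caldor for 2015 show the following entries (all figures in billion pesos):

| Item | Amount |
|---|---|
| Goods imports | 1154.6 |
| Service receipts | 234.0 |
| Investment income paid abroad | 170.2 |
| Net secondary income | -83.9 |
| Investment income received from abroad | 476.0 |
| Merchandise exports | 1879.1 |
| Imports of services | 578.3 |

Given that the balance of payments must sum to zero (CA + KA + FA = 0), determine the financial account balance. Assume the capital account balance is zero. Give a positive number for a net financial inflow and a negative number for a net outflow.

-602.1

Goods balance = 1879.1 - 1154.6 = 724.5
Services balance = 234.0 - 578.3 = -344.3
Trade balance (goods + services) = 724.5 + (-344.3) = 380.2
Net primary income = 476.0 - 170.2 = 305.8
Net secondary income = -83.9
Current account = 380.2 + 305.8 + (-83.9) = 602.1
Financial account = -(602.1) = -602.1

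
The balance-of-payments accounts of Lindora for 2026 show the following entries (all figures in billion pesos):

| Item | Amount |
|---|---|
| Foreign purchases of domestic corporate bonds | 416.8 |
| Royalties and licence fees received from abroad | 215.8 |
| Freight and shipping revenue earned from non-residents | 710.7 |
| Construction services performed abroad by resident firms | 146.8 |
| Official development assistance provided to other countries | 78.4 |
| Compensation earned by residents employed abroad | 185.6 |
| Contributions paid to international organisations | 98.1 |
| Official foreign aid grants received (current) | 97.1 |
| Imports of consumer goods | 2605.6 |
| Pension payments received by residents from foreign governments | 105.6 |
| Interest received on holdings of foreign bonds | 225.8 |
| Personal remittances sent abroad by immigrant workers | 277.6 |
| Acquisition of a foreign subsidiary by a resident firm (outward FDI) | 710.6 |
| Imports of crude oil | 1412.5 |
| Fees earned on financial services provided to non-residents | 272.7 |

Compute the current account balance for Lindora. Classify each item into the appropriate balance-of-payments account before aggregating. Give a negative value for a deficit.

Goods: -2605.6 - 1412.5 = -4018.1
Services: 272.7 + 710.7 + 146.8 + 215.8 = 1346.0
Primary income: 225.8 + 185.6 = 411.4
Secondary income: -277.6 + 97.1 - 98.1 - 78.4 + 105.6 = -251.4
Current account = (-4018.1) + 1346.0 + 411.4 + (-251.4) = -2512.1
(Excluded from the current account — financial account: foreign purchases of domestic corporate bonds 416.8, acquisition of a foreign subsidiary by a resident firm (outward FDI) 710.6.)

-2512.1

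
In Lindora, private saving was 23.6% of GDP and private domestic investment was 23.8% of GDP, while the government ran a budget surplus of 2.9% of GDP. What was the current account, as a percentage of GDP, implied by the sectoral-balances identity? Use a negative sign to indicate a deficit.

2.7

By the sectoral-balances identity, CA = (S_private - I) + (T - G).
Private balance = 23.6 - 23.8 = -0.2
Government balance (T - G) = 2.9
CA = -0.2 + 2.9 = 2.7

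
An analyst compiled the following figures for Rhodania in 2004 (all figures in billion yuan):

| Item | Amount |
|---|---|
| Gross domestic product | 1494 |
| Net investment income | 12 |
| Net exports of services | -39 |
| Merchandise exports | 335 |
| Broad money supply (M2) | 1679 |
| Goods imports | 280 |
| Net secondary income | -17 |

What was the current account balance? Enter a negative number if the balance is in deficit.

Goods balance = 335 - 280 = 55
Services balance = -39
Trade balance (goods + services) = 55 + (-39) = 16
Net primary income = 12
Net secondary income = -17
Current account = 16 + 12 + (-17) = 11

11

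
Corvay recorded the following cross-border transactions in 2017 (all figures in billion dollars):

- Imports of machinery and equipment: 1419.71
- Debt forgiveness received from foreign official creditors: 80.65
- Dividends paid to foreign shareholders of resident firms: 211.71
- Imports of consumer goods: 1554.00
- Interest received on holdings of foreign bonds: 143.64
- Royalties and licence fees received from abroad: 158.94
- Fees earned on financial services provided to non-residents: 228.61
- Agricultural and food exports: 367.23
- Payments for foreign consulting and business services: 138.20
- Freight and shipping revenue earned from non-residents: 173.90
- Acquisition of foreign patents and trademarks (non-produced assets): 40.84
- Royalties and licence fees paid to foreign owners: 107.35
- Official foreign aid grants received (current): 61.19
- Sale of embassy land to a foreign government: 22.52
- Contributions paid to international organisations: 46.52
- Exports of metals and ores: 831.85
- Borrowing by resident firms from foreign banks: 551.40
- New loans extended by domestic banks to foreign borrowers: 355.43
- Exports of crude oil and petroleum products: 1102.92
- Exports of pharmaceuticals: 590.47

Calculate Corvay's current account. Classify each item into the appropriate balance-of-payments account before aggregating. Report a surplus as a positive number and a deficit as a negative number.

Goods: 831.85 + 367.23 - 1554.00 + 590.47 - 1419.71 + 1102.92 = -81.24
Services: -107.35 + 173.90 + 158.94 + 228.61 - 138.20 = 315.90
Primary income: -211.71 + 143.64 = -68.07
Secondary income: 61.19 - 46.52 = 14.67
Current account = (-81.24) + 315.90 + (-68.07) + 14.67 = 181.26
(Excluded from the current account — capital account: debt forgiveness received from foreign official creditors 80.65, acquisition of foreign patents and trademarks (non-produced assets) 40.84, sale of embassy land to a foreign government 22.52; financial account: borrowing by resident firms from foreign banks 551.40, new loans extended by domestic banks to foreign borrowers 355.43.)

181.26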